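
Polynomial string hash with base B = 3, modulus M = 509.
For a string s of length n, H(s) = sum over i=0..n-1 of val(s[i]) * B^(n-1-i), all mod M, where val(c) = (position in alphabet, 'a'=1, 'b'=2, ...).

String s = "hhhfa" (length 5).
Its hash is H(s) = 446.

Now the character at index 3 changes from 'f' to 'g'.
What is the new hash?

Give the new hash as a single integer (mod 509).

Answer: 449

Derivation:
val('f') = 6, val('g') = 7
Position k = 3, exponent = n-1-k = 1
B^1 mod M = 3^1 mod 509 = 3
Delta = (7 - 6) * 3 mod 509 = 3
New hash = (446 + 3) mod 509 = 449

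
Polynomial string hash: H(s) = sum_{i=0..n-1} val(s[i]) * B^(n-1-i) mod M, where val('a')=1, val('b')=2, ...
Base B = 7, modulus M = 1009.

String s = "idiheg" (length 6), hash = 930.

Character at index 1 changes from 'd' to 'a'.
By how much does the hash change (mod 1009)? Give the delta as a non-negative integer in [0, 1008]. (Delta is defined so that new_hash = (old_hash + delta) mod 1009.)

Answer: 869

Derivation:
Delta formula: (val(new) - val(old)) * B^(n-1-k) mod M
  val('a') - val('d') = 1 - 4 = -3
  B^(n-1-k) = 7^4 mod 1009 = 383
  Delta = -3 * 383 mod 1009 = 869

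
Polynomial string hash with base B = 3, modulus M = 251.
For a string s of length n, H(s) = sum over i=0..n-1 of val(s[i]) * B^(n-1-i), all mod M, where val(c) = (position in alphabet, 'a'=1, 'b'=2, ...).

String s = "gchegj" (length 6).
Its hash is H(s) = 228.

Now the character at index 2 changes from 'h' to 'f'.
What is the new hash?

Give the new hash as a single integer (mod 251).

Answer: 174

Derivation:
val('h') = 8, val('f') = 6
Position k = 2, exponent = n-1-k = 3
B^3 mod M = 3^3 mod 251 = 27
Delta = (6 - 8) * 27 mod 251 = 197
New hash = (228 + 197) mod 251 = 174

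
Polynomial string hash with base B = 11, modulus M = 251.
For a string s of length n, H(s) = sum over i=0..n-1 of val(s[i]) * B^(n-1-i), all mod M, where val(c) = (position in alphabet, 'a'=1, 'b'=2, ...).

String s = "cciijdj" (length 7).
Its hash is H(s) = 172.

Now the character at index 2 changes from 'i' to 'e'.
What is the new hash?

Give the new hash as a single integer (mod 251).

Answer: 91

Derivation:
val('i') = 9, val('e') = 5
Position k = 2, exponent = n-1-k = 4
B^4 mod M = 11^4 mod 251 = 83
Delta = (5 - 9) * 83 mod 251 = 170
New hash = (172 + 170) mod 251 = 91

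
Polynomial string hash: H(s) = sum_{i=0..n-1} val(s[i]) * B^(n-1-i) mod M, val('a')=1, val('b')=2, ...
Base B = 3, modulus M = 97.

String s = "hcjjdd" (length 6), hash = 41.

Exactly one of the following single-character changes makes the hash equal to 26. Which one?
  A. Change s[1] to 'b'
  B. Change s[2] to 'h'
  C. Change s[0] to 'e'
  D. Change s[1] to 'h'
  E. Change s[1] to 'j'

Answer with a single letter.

Option A: s[1]='c'->'b', delta=(2-3)*3^4 mod 97 = 16, hash=41+16 mod 97 = 57
Option B: s[2]='j'->'h', delta=(8-10)*3^3 mod 97 = 43, hash=41+43 mod 97 = 84
Option C: s[0]='h'->'e', delta=(5-8)*3^5 mod 97 = 47, hash=41+47 mod 97 = 88
Option D: s[1]='c'->'h', delta=(8-3)*3^4 mod 97 = 17, hash=41+17 mod 97 = 58
Option E: s[1]='c'->'j', delta=(10-3)*3^4 mod 97 = 82, hash=41+82 mod 97 = 26 <-- target

Answer: E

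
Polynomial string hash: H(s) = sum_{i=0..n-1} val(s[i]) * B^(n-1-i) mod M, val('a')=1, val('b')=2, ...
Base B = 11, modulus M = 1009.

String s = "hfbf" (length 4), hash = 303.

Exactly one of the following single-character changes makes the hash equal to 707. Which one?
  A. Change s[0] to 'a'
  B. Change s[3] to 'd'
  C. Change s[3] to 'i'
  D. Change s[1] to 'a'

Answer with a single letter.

Option A: s[0]='h'->'a', delta=(1-8)*11^3 mod 1009 = 773, hash=303+773 mod 1009 = 67
Option B: s[3]='f'->'d', delta=(4-6)*11^0 mod 1009 = 1007, hash=303+1007 mod 1009 = 301
Option C: s[3]='f'->'i', delta=(9-6)*11^0 mod 1009 = 3, hash=303+3 mod 1009 = 306
Option D: s[1]='f'->'a', delta=(1-6)*11^2 mod 1009 = 404, hash=303+404 mod 1009 = 707 <-- target

Answer: D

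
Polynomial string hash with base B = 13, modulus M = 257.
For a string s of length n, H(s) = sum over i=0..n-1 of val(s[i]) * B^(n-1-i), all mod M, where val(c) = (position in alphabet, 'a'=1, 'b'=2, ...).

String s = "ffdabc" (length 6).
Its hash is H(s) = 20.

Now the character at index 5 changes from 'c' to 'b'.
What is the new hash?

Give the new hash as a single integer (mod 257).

val('c') = 3, val('b') = 2
Position k = 5, exponent = n-1-k = 0
B^0 mod M = 13^0 mod 257 = 1
Delta = (2 - 3) * 1 mod 257 = 256
New hash = (20 + 256) mod 257 = 19

Answer: 19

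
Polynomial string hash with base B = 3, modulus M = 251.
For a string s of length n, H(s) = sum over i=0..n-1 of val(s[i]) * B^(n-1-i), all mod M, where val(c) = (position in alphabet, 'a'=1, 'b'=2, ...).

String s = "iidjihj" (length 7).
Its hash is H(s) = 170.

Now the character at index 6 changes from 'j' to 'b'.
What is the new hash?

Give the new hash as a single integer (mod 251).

Answer: 162

Derivation:
val('j') = 10, val('b') = 2
Position k = 6, exponent = n-1-k = 0
B^0 mod M = 3^0 mod 251 = 1
Delta = (2 - 10) * 1 mod 251 = 243
New hash = (170 + 243) mod 251 = 162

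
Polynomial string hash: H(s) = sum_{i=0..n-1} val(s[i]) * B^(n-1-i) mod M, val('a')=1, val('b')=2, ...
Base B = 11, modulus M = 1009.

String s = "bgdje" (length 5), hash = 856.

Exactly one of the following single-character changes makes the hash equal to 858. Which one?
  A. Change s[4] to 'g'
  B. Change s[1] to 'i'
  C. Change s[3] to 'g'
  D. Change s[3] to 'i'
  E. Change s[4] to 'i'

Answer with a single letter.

Option A: s[4]='e'->'g', delta=(7-5)*11^0 mod 1009 = 2, hash=856+2 mod 1009 = 858 <-- target
Option B: s[1]='g'->'i', delta=(9-7)*11^3 mod 1009 = 644, hash=856+644 mod 1009 = 491
Option C: s[3]='j'->'g', delta=(7-10)*11^1 mod 1009 = 976, hash=856+976 mod 1009 = 823
Option D: s[3]='j'->'i', delta=(9-10)*11^1 mod 1009 = 998, hash=856+998 mod 1009 = 845
Option E: s[4]='e'->'i', delta=(9-5)*11^0 mod 1009 = 4, hash=856+4 mod 1009 = 860

Answer: A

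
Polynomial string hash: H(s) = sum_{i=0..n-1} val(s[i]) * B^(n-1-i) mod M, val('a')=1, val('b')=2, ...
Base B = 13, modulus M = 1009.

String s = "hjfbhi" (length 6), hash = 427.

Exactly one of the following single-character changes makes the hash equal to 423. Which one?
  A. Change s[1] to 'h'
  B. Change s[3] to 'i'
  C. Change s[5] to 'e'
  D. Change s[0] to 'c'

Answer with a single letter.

Answer: C

Derivation:
Option A: s[1]='j'->'h', delta=(8-10)*13^4 mod 1009 = 391, hash=427+391 mod 1009 = 818
Option B: s[3]='b'->'i', delta=(9-2)*13^2 mod 1009 = 174, hash=427+174 mod 1009 = 601
Option C: s[5]='i'->'e', delta=(5-9)*13^0 mod 1009 = 1005, hash=427+1005 mod 1009 = 423 <-- target
Option D: s[0]='h'->'c', delta=(3-8)*13^5 mod 1009 = 95, hash=427+95 mod 1009 = 522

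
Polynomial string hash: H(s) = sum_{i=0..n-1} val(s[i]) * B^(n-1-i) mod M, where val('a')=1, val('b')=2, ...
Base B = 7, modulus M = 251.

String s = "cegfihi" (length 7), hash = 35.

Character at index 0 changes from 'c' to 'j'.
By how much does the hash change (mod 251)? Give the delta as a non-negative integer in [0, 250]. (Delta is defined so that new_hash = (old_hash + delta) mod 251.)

Delta formula: (val(new) - val(old)) * B^(n-1-k) mod M
  val('j') - val('c') = 10 - 3 = 7
  B^(n-1-k) = 7^6 mod 251 = 181
  Delta = 7 * 181 mod 251 = 12

Answer: 12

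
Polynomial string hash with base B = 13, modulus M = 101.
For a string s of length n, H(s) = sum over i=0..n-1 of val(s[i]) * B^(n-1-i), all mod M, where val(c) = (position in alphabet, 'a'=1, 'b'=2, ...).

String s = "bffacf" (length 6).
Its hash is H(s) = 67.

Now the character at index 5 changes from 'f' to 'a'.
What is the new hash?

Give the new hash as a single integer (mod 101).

Answer: 62

Derivation:
val('f') = 6, val('a') = 1
Position k = 5, exponent = n-1-k = 0
B^0 mod M = 13^0 mod 101 = 1
Delta = (1 - 6) * 1 mod 101 = 96
New hash = (67 + 96) mod 101 = 62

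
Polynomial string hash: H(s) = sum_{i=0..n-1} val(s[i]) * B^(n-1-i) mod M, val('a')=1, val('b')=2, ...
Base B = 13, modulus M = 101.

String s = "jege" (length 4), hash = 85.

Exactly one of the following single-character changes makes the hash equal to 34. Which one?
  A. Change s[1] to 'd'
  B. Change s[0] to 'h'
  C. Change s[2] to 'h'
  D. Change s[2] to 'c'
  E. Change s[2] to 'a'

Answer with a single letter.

Option A: s[1]='e'->'d', delta=(4-5)*13^2 mod 101 = 33, hash=85+33 mod 101 = 17
Option B: s[0]='j'->'h', delta=(8-10)*13^3 mod 101 = 50, hash=85+50 mod 101 = 34 <-- target
Option C: s[2]='g'->'h', delta=(8-7)*13^1 mod 101 = 13, hash=85+13 mod 101 = 98
Option D: s[2]='g'->'c', delta=(3-7)*13^1 mod 101 = 49, hash=85+49 mod 101 = 33
Option E: s[2]='g'->'a', delta=(1-7)*13^1 mod 101 = 23, hash=85+23 mod 101 = 7

Answer: B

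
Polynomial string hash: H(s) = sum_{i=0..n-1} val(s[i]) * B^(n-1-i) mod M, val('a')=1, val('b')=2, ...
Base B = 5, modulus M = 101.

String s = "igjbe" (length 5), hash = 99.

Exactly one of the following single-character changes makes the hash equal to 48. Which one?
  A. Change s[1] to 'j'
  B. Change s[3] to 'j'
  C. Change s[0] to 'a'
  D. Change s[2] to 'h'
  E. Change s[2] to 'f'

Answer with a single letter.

Option A: s[1]='g'->'j', delta=(10-7)*5^3 mod 101 = 72, hash=99+72 mod 101 = 70
Option B: s[3]='b'->'j', delta=(10-2)*5^1 mod 101 = 40, hash=99+40 mod 101 = 38
Option C: s[0]='i'->'a', delta=(1-9)*5^4 mod 101 = 50, hash=99+50 mod 101 = 48 <-- target
Option D: s[2]='j'->'h', delta=(8-10)*5^2 mod 101 = 51, hash=99+51 mod 101 = 49
Option E: s[2]='j'->'f', delta=(6-10)*5^2 mod 101 = 1, hash=99+1 mod 101 = 100

Answer: C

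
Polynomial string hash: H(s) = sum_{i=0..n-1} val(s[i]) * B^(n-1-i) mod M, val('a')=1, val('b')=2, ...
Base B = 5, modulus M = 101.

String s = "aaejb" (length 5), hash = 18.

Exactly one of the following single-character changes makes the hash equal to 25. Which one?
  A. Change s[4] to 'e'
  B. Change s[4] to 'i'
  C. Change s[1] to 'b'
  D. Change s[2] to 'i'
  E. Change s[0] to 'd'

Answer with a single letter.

Option A: s[4]='b'->'e', delta=(5-2)*5^0 mod 101 = 3, hash=18+3 mod 101 = 21
Option B: s[4]='b'->'i', delta=(9-2)*5^0 mod 101 = 7, hash=18+7 mod 101 = 25 <-- target
Option C: s[1]='a'->'b', delta=(2-1)*5^3 mod 101 = 24, hash=18+24 mod 101 = 42
Option D: s[2]='e'->'i', delta=(9-5)*5^2 mod 101 = 100, hash=18+100 mod 101 = 17
Option E: s[0]='a'->'d', delta=(4-1)*5^4 mod 101 = 57, hash=18+57 mod 101 = 75

Answer: B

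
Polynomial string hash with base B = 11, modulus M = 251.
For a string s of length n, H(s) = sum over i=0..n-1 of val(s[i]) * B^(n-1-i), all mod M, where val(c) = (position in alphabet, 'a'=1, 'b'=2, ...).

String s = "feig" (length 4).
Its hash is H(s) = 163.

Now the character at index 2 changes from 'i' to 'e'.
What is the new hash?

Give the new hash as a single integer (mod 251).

val('i') = 9, val('e') = 5
Position k = 2, exponent = n-1-k = 1
B^1 mod M = 11^1 mod 251 = 11
Delta = (5 - 9) * 11 mod 251 = 207
New hash = (163 + 207) mod 251 = 119

Answer: 119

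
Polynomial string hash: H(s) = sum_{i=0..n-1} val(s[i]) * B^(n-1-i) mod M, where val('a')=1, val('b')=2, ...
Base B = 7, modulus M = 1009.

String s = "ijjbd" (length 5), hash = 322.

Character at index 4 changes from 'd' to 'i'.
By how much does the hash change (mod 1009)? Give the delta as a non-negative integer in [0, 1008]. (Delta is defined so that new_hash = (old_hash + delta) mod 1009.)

Answer: 5

Derivation:
Delta formula: (val(new) - val(old)) * B^(n-1-k) mod M
  val('i') - val('d') = 9 - 4 = 5
  B^(n-1-k) = 7^0 mod 1009 = 1
  Delta = 5 * 1 mod 1009 = 5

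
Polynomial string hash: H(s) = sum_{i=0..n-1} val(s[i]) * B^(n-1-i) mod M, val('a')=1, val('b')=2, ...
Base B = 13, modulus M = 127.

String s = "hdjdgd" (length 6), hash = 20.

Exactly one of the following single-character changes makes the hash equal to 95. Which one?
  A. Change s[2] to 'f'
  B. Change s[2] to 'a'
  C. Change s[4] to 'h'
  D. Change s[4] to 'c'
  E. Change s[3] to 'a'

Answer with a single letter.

Answer: D

Derivation:
Option A: s[2]='j'->'f', delta=(6-10)*13^3 mod 127 = 102, hash=20+102 mod 127 = 122
Option B: s[2]='j'->'a', delta=(1-10)*13^3 mod 127 = 39, hash=20+39 mod 127 = 59
Option C: s[4]='g'->'h', delta=(8-7)*13^1 mod 127 = 13, hash=20+13 mod 127 = 33
Option D: s[4]='g'->'c', delta=(3-7)*13^1 mod 127 = 75, hash=20+75 mod 127 = 95 <-- target
Option E: s[3]='d'->'a', delta=(1-4)*13^2 mod 127 = 1, hash=20+1 mod 127 = 21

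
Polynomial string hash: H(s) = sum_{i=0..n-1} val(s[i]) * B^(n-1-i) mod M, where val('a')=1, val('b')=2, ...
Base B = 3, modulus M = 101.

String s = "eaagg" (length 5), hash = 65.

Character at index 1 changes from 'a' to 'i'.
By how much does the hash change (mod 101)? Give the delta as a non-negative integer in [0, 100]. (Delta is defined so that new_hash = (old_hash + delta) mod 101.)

Delta formula: (val(new) - val(old)) * B^(n-1-k) mod M
  val('i') - val('a') = 9 - 1 = 8
  B^(n-1-k) = 3^3 mod 101 = 27
  Delta = 8 * 27 mod 101 = 14

Answer: 14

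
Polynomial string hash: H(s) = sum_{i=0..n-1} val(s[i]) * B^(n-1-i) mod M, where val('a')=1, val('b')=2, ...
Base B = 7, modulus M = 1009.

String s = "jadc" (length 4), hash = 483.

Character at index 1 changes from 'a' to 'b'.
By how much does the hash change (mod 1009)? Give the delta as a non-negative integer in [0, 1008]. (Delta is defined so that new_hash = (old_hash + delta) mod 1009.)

Delta formula: (val(new) - val(old)) * B^(n-1-k) mod M
  val('b') - val('a') = 2 - 1 = 1
  B^(n-1-k) = 7^2 mod 1009 = 49
  Delta = 1 * 49 mod 1009 = 49

Answer: 49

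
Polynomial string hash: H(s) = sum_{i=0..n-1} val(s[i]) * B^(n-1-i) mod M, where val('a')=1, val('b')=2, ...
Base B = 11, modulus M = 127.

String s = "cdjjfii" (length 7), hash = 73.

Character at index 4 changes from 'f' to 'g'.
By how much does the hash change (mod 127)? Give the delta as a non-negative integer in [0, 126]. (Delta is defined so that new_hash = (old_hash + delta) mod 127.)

Delta formula: (val(new) - val(old)) * B^(n-1-k) mod M
  val('g') - val('f') = 7 - 6 = 1
  B^(n-1-k) = 11^2 mod 127 = 121
  Delta = 1 * 121 mod 127 = 121

Answer: 121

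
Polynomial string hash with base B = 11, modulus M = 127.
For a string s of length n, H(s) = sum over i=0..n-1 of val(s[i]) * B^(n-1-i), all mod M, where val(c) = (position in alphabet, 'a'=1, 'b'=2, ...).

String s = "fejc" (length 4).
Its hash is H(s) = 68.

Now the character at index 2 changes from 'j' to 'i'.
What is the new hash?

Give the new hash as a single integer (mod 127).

Answer: 57

Derivation:
val('j') = 10, val('i') = 9
Position k = 2, exponent = n-1-k = 1
B^1 mod M = 11^1 mod 127 = 11
Delta = (9 - 10) * 11 mod 127 = 116
New hash = (68 + 116) mod 127 = 57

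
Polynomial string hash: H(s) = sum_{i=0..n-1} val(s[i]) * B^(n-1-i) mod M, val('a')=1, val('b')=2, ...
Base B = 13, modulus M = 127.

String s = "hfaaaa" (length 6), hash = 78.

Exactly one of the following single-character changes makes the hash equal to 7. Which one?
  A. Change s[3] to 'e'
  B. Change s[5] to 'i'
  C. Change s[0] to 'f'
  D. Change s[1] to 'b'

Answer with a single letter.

Answer: D

Derivation:
Option A: s[3]='a'->'e', delta=(5-1)*13^2 mod 127 = 41, hash=78+41 mod 127 = 119
Option B: s[5]='a'->'i', delta=(9-1)*13^0 mod 127 = 8, hash=78+8 mod 127 = 86
Option C: s[0]='h'->'f', delta=(6-8)*13^5 mod 127 = 110, hash=78+110 mod 127 = 61
Option D: s[1]='f'->'b', delta=(2-6)*13^4 mod 127 = 56, hash=78+56 mod 127 = 7 <-- target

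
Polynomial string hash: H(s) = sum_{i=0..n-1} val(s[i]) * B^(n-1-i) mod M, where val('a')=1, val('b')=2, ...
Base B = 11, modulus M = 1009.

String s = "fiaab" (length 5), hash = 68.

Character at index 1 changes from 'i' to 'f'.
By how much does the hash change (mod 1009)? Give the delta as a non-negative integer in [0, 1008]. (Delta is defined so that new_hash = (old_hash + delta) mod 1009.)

Delta formula: (val(new) - val(old)) * B^(n-1-k) mod M
  val('f') - val('i') = 6 - 9 = -3
  B^(n-1-k) = 11^3 mod 1009 = 322
  Delta = -3 * 322 mod 1009 = 43

Answer: 43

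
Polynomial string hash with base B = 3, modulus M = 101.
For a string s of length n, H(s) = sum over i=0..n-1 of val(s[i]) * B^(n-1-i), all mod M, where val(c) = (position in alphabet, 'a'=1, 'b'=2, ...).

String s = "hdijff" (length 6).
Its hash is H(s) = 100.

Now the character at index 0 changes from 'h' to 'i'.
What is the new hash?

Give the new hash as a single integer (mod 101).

val('h') = 8, val('i') = 9
Position k = 0, exponent = n-1-k = 5
B^5 mod M = 3^5 mod 101 = 41
Delta = (9 - 8) * 41 mod 101 = 41
New hash = (100 + 41) mod 101 = 40

Answer: 40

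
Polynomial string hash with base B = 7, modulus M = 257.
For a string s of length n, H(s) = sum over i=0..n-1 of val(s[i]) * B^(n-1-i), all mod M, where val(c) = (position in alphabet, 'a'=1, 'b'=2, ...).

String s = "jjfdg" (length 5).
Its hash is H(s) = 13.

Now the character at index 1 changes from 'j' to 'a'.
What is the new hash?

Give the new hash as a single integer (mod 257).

val('j') = 10, val('a') = 1
Position k = 1, exponent = n-1-k = 3
B^3 mod M = 7^3 mod 257 = 86
Delta = (1 - 10) * 86 mod 257 = 254
New hash = (13 + 254) mod 257 = 10

Answer: 10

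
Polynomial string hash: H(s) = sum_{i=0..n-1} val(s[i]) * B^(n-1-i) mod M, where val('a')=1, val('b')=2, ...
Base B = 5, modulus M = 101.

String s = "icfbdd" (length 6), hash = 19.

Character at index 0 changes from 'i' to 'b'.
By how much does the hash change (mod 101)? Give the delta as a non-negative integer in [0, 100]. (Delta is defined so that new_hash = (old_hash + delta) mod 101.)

Answer: 42

Derivation:
Delta formula: (val(new) - val(old)) * B^(n-1-k) mod M
  val('b') - val('i') = 2 - 9 = -7
  B^(n-1-k) = 5^5 mod 101 = 95
  Delta = -7 * 95 mod 101 = 42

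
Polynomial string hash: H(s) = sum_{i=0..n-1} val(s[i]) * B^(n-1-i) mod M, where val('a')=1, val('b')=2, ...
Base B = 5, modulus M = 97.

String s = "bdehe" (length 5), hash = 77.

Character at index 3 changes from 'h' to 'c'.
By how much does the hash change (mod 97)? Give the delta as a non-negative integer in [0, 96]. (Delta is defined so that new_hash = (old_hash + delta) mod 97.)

Answer: 72

Derivation:
Delta formula: (val(new) - val(old)) * B^(n-1-k) mod M
  val('c') - val('h') = 3 - 8 = -5
  B^(n-1-k) = 5^1 mod 97 = 5
  Delta = -5 * 5 mod 97 = 72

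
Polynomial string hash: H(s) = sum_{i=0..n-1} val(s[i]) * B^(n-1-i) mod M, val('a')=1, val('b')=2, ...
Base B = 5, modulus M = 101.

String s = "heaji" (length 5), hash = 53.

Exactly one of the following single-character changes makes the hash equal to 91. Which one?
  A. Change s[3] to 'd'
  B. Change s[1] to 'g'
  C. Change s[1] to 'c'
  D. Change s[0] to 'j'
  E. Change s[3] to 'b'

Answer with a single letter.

Answer: D

Derivation:
Option A: s[3]='j'->'d', delta=(4-10)*5^1 mod 101 = 71, hash=53+71 mod 101 = 23
Option B: s[1]='e'->'g', delta=(7-5)*5^3 mod 101 = 48, hash=53+48 mod 101 = 0
Option C: s[1]='e'->'c', delta=(3-5)*5^3 mod 101 = 53, hash=53+53 mod 101 = 5
Option D: s[0]='h'->'j', delta=(10-8)*5^4 mod 101 = 38, hash=53+38 mod 101 = 91 <-- target
Option E: s[3]='j'->'b', delta=(2-10)*5^1 mod 101 = 61, hash=53+61 mod 101 = 13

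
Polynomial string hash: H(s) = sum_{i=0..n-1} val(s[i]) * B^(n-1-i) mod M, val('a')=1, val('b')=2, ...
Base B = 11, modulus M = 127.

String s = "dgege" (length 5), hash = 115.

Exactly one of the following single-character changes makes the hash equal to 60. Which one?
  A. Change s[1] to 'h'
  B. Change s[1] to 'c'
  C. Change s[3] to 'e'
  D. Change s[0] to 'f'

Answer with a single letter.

Option A: s[1]='g'->'h', delta=(8-7)*11^3 mod 127 = 61, hash=115+61 mod 127 = 49
Option B: s[1]='g'->'c', delta=(3-7)*11^3 mod 127 = 10, hash=115+10 mod 127 = 125
Option C: s[3]='g'->'e', delta=(5-7)*11^1 mod 127 = 105, hash=115+105 mod 127 = 93
Option D: s[0]='d'->'f', delta=(6-4)*11^4 mod 127 = 72, hash=115+72 mod 127 = 60 <-- target

Answer: D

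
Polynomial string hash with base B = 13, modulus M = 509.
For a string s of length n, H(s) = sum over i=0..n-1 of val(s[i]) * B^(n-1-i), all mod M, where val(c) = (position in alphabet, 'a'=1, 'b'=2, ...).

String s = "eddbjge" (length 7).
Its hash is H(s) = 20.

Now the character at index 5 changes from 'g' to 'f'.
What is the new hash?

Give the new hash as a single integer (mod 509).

Answer: 7

Derivation:
val('g') = 7, val('f') = 6
Position k = 5, exponent = n-1-k = 1
B^1 mod M = 13^1 mod 509 = 13
Delta = (6 - 7) * 13 mod 509 = 496
New hash = (20 + 496) mod 509 = 7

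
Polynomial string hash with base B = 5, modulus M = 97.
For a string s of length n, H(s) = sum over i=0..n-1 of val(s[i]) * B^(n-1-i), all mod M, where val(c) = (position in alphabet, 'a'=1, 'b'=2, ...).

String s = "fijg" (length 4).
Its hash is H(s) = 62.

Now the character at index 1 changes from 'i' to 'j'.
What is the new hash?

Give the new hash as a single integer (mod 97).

val('i') = 9, val('j') = 10
Position k = 1, exponent = n-1-k = 2
B^2 mod M = 5^2 mod 97 = 25
Delta = (10 - 9) * 25 mod 97 = 25
New hash = (62 + 25) mod 97 = 87

Answer: 87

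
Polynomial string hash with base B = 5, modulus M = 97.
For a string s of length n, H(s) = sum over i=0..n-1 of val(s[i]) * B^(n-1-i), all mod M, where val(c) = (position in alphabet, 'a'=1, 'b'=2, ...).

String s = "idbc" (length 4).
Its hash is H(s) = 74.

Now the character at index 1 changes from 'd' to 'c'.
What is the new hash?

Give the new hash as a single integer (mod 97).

val('d') = 4, val('c') = 3
Position k = 1, exponent = n-1-k = 2
B^2 mod M = 5^2 mod 97 = 25
Delta = (3 - 4) * 25 mod 97 = 72
New hash = (74 + 72) mod 97 = 49

Answer: 49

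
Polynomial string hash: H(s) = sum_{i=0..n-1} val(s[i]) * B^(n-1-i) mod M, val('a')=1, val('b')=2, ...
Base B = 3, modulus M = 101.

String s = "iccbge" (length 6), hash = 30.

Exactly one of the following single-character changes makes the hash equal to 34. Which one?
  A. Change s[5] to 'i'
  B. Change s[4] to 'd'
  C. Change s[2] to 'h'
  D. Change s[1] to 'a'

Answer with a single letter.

Option A: s[5]='e'->'i', delta=(9-5)*3^0 mod 101 = 4, hash=30+4 mod 101 = 34 <-- target
Option B: s[4]='g'->'d', delta=(4-7)*3^1 mod 101 = 92, hash=30+92 mod 101 = 21
Option C: s[2]='c'->'h', delta=(8-3)*3^3 mod 101 = 34, hash=30+34 mod 101 = 64
Option D: s[1]='c'->'a', delta=(1-3)*3^4 mod 101 = 40, hash=30+40 mod 101 = 70

Answer: A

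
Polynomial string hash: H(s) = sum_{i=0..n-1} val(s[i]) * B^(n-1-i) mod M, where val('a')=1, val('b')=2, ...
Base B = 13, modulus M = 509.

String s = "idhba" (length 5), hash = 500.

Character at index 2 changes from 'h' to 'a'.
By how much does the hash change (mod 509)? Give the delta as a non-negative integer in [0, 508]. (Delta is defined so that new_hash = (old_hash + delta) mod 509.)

Answer: 344

Derivation:
Delta formula: (val(new) - val(old)) * B^(n-1-k) mod M
  val('a') - val('h') = 1 - 8 = -7
  B^(n-1-k) = 13^2 mod 509 = 169
  Delta = -7 * 169 mod 509 = 344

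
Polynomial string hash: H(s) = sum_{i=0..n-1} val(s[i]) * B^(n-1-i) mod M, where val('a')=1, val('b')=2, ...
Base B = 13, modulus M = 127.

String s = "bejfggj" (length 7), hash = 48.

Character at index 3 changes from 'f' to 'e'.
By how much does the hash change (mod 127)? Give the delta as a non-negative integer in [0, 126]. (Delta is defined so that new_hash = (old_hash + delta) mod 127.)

Delta formula: (val(new) - val(old)) * B^(n-1-k) mod M
  val('e') - val('f') = 5 - 6 = -1
  B^(n-1-k) = 13^3 mod 127 = 38
  Delta = -1 * 38 mod 127 = 89

Answer: 89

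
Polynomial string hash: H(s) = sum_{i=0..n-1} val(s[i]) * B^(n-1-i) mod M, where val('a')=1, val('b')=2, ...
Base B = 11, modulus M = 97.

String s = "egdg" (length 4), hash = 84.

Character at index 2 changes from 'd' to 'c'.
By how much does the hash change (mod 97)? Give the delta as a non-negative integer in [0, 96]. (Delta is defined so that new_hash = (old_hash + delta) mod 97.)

Delta formula: (val(new) - val(old)) * B^(n-1-k) mod M
  val('c') - val('d') = 3 - 4 = -1
  B^(n-1-k) = 11^1 mod 97 = 11
  Delta = -1 * 11 mod 97 = 86

Answer: 86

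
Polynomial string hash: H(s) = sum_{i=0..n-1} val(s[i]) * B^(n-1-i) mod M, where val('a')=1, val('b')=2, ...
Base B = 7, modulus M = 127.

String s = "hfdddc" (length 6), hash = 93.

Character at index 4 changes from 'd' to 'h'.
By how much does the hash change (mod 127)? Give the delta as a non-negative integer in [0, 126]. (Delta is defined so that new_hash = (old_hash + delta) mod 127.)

Answer: 28

Derivation:
Delta formula: (val(new) - val(old)) * B^(n-1-k) mod M
  val('h') - val('d') = 8 - 4 = 4
  B^(n-1-k) = 7^1 mod 127 = 7
  Delta = 4 * 7 mod 127 = 28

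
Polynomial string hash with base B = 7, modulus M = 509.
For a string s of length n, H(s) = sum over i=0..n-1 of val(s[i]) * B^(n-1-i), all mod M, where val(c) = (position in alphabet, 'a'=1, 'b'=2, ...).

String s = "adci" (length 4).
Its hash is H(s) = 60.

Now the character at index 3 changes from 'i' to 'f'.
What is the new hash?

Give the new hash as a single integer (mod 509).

Answer: 57

Derivation:
val('i') = 9, val('f') = 6
Position k = 3, exponent = n-1-k = 0
B^0 mod M = 7^0 mod 509 = 1
Delta = (6 - 9) * 1 mod 509 = 506
New hash = (60 + 506) mod 509 = 57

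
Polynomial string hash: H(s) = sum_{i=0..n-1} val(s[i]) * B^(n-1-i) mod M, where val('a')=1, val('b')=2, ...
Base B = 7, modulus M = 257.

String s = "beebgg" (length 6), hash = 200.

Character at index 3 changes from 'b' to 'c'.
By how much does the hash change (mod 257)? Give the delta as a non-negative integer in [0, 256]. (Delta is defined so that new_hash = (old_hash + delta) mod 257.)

Delta formula: (val(new) - val(old)) * B^(n-1-k) mod M
  val('c') - val('b') = 3 - 2 = 1
  B^(n-1-k) = 7^2 mod 257 = 49
  Delta = 1 * 49 mod 257 = 49

Answer: 49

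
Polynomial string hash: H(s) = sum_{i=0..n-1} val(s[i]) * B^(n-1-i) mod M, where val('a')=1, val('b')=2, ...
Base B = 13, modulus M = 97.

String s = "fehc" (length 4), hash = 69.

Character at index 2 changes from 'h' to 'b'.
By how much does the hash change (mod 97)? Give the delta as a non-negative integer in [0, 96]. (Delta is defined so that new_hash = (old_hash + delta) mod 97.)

Delta formula: (val(new) - val(old)) * B^(n-1-k) mod M
  val('b') - val('h') = 2 - 8 = -6
  B^(n-1-k) = 13^1 mod 97 = 13
  Delta = -6 * 13 mod 97 = 19

Answer: 19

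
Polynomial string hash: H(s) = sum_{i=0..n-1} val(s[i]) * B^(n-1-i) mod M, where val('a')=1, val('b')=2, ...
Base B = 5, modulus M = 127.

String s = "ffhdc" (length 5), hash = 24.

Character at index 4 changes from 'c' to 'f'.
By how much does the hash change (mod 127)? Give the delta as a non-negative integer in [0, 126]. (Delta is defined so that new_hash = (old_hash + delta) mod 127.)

Answer: 3

Derivation:
Delta formula: (val(new) - val(old)) * B^(n-1-k) mod M
  val('f') - val('c') = 6 - 3 = 3
  B^(n-1-k) = 5^0 mod 127 = 1
  Delta = 3 * 1 mod 127 = 3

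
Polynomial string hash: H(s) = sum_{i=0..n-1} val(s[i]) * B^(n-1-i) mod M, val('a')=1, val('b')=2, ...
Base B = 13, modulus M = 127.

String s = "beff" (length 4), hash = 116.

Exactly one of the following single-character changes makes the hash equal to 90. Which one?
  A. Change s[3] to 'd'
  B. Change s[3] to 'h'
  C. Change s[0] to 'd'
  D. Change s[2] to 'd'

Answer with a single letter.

Option A: s[3]='f'->'d', delta=(4-6)*13^0 mod 127 = 125, hash=116+125 mod 127 = 114
Option B: s[3]='f'->'h', delta=(8-6)*13^0 mod 127 = 2, hash=116+2 mod 127 = 118
Option C: s[0]='b'->'d', delta=(4-2)*13^3 mod 127 = 76, hash=116+76 mod 127 = 65
Option D: s[2]='f'->'d', delta=(4-6)*13^1 mod 127 = 101, hash=116+101 mod 127 = 90 <-- target

Answer: D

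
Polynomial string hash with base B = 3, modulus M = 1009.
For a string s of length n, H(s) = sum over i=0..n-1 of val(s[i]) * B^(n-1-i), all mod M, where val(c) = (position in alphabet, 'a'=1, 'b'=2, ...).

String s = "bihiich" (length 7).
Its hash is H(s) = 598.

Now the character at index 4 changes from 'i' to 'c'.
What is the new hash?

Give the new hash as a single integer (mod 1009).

val('i') = 9, val('c') = 3
Position k = 4, exponent = n-1-k = 2
B^2 mod M = 3^2 mod 1009 = 9
Delta = (3 - 9) * 9 mod 1009 = 955
New hash = (598 + 955) mod 1009 = 544

Answer: 544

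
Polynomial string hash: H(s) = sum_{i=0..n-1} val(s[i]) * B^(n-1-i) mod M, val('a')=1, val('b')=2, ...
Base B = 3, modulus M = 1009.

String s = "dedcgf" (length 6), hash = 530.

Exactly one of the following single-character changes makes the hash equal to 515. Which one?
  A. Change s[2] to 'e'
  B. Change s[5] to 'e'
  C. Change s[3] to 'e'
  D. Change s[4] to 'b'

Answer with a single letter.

Answer: D

Derivation:
Option A: s[2]='d'->'e', delta=(5-4)*3^3 mod 1009 = 27, hash=530+27 mod 1009 = 557
Option B: s[5]='f'->'e', delta=(5-6)*3^0 mod 1009 = 1008, hash=530+1008 mod 1009 = 529
Option C: s[3]='c'->'e', delta=(5-3)*3^2 mod 1009 = 18, hash=530+18 mod 1009 = 548
Option D: s[4]='g'->'b', delta=(2-7)*3^1 mod 1009 = 994, hash=530+994 mod 1009 = 515 <-- target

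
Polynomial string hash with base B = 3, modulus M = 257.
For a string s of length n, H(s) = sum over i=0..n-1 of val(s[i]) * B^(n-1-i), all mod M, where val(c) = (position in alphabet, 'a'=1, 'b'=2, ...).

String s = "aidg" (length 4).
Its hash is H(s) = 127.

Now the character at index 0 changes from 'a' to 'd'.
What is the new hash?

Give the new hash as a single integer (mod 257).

Answer: 208

Derivation:
val('a') = 1, val('d') = 4
Position k = 0, exponent = n-1-k = 3
B^3 mod M = 3^3 mod 257 = 27
Delta = (4 - 1) * 27 mod 257 = 81
New hash = (127 + 81) mod 257 = 208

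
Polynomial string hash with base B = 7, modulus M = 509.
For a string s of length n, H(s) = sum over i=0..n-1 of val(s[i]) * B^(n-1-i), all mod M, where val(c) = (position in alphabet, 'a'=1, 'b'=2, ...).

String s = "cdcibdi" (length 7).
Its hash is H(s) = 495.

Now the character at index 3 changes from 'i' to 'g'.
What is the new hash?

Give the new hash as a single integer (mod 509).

val('i') = 9, val('g') = 7
Position k = 3, exponent = n-1-k = 3
B^3 mod M = 7^3 mod 509 = 343
Delta = (7 - 9) * 343 mod 509 = 332
New hash = (495 + 332) mod 509 = 318

Answer: 318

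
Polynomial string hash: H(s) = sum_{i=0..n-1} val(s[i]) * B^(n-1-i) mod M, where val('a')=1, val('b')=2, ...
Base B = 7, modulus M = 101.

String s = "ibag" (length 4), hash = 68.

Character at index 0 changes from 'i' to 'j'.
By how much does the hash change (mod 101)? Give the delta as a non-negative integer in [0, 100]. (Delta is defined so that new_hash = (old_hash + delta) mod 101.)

Delta formula: (val(new) - val(old)) * B^(n-1-k) mod M
  val('j') - val('i') = 10 - 9 = 1
  B^(n-1-k) = 7^3 mod 101 = 40
  Delta = 1 * 40 mod 101 = 40

Answer: 40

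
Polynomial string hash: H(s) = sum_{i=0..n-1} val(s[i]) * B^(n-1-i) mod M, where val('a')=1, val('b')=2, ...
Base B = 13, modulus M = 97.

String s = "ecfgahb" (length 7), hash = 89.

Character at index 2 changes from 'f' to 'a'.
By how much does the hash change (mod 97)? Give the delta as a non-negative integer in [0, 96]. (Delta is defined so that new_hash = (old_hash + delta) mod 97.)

Answer: 76

Derivation:
Delta formula: (val(new) - val(old)) * B^(n-1-k) mod M
  val('a') - val('f') = 1 - 6 = -5
  B^(n-1-k) = 13^4 mod 97 = 43
  Delta = -5 * 43 mod 97 = 76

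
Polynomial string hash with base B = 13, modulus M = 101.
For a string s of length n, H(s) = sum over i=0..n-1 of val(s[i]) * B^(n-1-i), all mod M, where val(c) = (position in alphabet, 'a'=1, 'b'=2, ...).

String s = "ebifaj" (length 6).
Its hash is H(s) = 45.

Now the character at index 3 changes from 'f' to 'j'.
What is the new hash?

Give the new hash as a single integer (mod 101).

val('f') = 6, val('j') = 10
Position k = 3, exponent = n-1-k = 2
B^2 mod M = 13^2 mod 101 = 68
Delta = (10 - 6) * 68 mod 101 = 70
New hash = (45 + 70) mod 101 = 14

Answer: 14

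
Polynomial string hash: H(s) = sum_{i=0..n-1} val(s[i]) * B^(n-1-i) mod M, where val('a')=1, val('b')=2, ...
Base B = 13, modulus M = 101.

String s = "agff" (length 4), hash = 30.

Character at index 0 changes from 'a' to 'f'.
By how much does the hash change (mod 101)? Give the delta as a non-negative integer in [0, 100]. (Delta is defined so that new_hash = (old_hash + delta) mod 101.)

Delta formula: (val(new) - val(old)) * B^(n-1-k) mod M
  val('f') - val('a') = 6 - 1 = 5
  B^(n-1-k) = 13^3 mod 101 = 76
  Delta = 5 * 76 mod 101 = 77

Answer: 77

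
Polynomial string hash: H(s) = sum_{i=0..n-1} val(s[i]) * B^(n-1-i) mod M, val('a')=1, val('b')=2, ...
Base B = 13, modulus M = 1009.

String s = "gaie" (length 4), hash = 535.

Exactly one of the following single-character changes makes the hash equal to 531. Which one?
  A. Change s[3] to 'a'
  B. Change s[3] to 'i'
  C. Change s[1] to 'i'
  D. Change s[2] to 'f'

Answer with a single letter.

Answer: A

Derivation:
Option A: s[3]='e'->'a', delta=(1-5)*13^0 mod 1009 = 1005, hash=535+1005 mod 1009 = 531 <-- target
Option B: s[3]='e'->'i', delta=(9-5)*13^0 mod 1009 = 4, hash=535+4 mod 1009 = 539
Option C: s[1]='a'->'i', delta=(9-1)*13^2 mod 1009 = 343, hash=535+343 mod 1009 = 878
Option D: s[2]='i'->'f', delta=(6-9)*13^1 mod 1009 = 970, hash=535+970 mod 1009 = 496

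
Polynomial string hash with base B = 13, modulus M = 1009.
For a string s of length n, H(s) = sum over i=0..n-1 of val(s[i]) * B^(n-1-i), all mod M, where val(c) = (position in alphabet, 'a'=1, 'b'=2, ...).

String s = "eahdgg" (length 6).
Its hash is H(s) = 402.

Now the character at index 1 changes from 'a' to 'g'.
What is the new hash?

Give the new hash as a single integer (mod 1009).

Answer: 238

Derivation:
val('a') = 1, val('g') = 7
Position k = 1, exponent = n-1-k = 4
B^4 mod M = 13^4 mod 1009 = 309
Delta = (7 - 1) * 309 mod 1009 = 845
New hash = (402 + 845) mod 1009 = 238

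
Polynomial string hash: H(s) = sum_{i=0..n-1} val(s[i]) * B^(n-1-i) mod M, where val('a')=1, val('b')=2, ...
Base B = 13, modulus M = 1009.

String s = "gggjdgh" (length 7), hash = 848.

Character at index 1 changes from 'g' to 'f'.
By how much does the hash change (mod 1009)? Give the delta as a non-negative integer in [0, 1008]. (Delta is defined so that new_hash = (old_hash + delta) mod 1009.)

Answer: 19

Derivation:
Delta formula: (val(new) - val(old)) * B^(n-1-k) mod M
  val('f') - val('g') = 6 - 7 = -1
  B^(n-1-k) = 13^5 mod 1009 = 990
  Delta = -1 * 990 mod 1009 = 19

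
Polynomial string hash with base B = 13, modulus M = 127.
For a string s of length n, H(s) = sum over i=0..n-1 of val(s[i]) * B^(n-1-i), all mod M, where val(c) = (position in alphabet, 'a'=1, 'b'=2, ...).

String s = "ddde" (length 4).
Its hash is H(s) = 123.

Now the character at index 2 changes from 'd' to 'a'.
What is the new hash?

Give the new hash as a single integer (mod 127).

val('d') = 4, val('a') = 1
Position k = 2, exponent = n-1-k = 1
B^1 mod M = 13^1 mod 127 = 13
Delta = (1 - 4) * 13 mod 127 = 88
New hash = (123 + 88) mod 127 = 84

Answer: 84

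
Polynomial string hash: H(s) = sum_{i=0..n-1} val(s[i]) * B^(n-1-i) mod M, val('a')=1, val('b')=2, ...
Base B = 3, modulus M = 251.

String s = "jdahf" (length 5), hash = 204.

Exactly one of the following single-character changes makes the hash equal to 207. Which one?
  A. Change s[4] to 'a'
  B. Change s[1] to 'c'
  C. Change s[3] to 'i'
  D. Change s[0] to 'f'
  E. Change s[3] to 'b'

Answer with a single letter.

Answer: C

Derivation:
Option A: s[4]='f'->'a', delta=(1-6)*3^0 mod 251 = 246, hash=204+246 mod 251 = 199
Option B: s[1]='d'->'c', delta=(3-4)*3^3 mod 251 = 224, hash=204+224 mod 251 = 177
Option C: s[3]='h'->'i', delta=(9-8)*3^1 mod 251 = 3, hash=204+3 mod 251 = 207 <-- target
Option D: s[0]='j'->'f', delta=(6-10)*3^4 mod 251 = 178, hash=204+178 mod 251 = 131
Option E: s[3]='h'->'b', delta=(2-8)*3^1 mod 251 = 233, hash=204+233 mod 251 = 186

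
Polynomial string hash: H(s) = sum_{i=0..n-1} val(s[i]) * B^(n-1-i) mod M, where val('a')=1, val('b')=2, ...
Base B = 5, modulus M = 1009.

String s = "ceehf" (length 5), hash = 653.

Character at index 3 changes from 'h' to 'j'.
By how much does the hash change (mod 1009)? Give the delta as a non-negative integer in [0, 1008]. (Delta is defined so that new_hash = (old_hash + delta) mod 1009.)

Answer: 10

Derivation:
Delta formula: (val(new) - val(old)) * B^(n-1-k) mod M
  val('j') - val('h') = 10 - 8 = 2
  B^(n-1-k) = 5^1 mod 1009 = 5
  Delta = 2 * 5 mod 1009 = 10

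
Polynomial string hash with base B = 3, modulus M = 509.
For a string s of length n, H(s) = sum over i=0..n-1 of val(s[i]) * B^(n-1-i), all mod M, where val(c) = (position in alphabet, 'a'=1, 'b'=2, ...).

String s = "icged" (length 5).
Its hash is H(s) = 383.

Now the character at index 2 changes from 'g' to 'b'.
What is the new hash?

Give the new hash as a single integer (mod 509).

val('g') = 7, val('b') = 2
Position k = 2, exponent = n-1-k = 2
B^2 mod M = 3^2 mod 509 = 9
Delta = (2 - 7) * 9 mod 509 = 464
New hash = (383 + 464) mod 509 = 338

Answer: 338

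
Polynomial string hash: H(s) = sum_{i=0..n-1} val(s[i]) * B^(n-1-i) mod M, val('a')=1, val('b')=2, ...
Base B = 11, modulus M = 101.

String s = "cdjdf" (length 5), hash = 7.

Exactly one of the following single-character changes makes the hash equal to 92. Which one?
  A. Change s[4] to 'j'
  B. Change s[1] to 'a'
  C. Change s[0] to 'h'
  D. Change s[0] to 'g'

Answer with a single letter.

Answer: D

Derivation:
Option A: s[4]='f'->'j', delta=(10-6)*11^0 mod 101 = 4, hash=7+4 mod 101 = 11
Option B: s[1]='d'->'a', delta=(1-4)*11^3 mod 101 = 47, hash=7+47 mod 101 = 54
Option C: s[0]='c'->'h', delta=(8-3)*11^4 mod 101 = 81, hash=7+81 mod 101 = 88
Option D: s[0]='c'->'g', delta=(7-3)*11^4 mod 101 = 85, hash=7+85 mod 101 = 92 <-- target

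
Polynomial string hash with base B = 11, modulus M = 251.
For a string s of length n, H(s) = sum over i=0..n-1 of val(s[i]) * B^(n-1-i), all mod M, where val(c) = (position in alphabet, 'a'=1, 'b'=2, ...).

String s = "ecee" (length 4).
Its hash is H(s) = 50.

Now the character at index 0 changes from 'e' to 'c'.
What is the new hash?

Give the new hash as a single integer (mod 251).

Answer: 149

Derivation:
val('e') = 5, val('c') = 3
Position k = 0, exponent = n-1-k = 3
B^3 mod M = 11^3 mod 251 = 76
Delta = (3 - 5) * 76 mod 251 = 99
New hash = (50 + 99) mod 251 = 149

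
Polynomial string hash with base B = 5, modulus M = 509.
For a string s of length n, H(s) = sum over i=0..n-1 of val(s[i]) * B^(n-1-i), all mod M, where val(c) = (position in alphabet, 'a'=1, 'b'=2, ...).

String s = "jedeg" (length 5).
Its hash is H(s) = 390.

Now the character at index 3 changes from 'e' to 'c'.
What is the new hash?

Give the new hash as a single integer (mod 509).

val('e') = 5, val('c') = 3
Position k = 3, exponent = n-1-k = 1
B^1 mod M = 5^1 mod 509 = 5
Delta = (3 - 5) * 5 mod 509 = 499
New hash = (390 + 499) mod 509 = 380

Answer: 380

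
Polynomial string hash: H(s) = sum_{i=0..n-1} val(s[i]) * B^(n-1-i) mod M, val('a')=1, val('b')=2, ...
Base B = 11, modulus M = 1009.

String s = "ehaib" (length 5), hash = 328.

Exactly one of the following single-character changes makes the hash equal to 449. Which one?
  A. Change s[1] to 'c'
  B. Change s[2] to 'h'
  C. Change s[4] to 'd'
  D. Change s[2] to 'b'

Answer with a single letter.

Option A: s[1]='h'->'c', delta=(3-8)*11^3 mod 1009 = 408, hash=328+408 mod 1009 = 736
Option B: s[2]='a'->'h', delta=(8-1)*11^2 mod 1009 = 847, hash=328+847 mod 1009 = 166
Option C: s[4]='b'->'d', delta=(4-2)*11^0 mod 1009 = 2, hash=328+2 mod 1009 = 330
Option D: s[2]='a'->'b', delta=(2-1)*11^2 mod 1009 = 121, hash=328+121 mod 1009 = 449 <-- target

Answer: D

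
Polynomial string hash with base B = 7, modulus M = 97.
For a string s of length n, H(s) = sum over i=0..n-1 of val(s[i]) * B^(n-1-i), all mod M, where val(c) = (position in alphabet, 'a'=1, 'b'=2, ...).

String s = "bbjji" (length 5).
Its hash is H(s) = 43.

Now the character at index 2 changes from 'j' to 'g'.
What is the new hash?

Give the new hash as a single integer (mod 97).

Answer: 90

Derivation:
val('j') = 10, val('g') = 7
Position k = 2, exponent = n-1-k = 2
B^2 mod M = 7^2 mod 97 = 49
Delta = (7 - 10) * 49 mod 97 = 47
New hash = (43 + 47) mod 97 = 90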